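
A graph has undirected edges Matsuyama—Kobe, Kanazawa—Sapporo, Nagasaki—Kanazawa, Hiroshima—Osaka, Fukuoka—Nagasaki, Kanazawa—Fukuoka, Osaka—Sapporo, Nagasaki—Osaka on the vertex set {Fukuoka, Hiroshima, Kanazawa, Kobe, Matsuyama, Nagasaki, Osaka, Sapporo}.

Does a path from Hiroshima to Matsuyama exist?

No

Explore from Hiroshima.
Distance 1: reach Osaka.
Distance 2: reach Nagasaki, Sapporo.
Distance 3: reach Fukuoka, Kanazawa.
The search is exhausted without reaching Matsuyama; it lies in a different component.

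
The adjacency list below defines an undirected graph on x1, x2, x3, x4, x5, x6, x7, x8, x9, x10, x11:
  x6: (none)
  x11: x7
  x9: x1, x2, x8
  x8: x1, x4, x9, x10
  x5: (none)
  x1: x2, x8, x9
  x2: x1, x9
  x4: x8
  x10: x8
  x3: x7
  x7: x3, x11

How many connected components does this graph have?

From x1: component {x1, x2, x4, x8, x9, x10}.
From x3: component {x3, x7, x11}.
From x5: component {x5}.
From x6: component {x6}.
That's 4 components.

4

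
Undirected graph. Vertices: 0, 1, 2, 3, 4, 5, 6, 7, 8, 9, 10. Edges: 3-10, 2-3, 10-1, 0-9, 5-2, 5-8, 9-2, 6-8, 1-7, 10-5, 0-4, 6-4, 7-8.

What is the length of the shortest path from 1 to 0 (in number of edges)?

5

Distance 0: 1.
Distance 1: 7, 10.
Distance 2: 3, 5, 8.
Distance 3: 2, 6.
Distance 4: 4, 9.
Distance 5: 0 — contains 0.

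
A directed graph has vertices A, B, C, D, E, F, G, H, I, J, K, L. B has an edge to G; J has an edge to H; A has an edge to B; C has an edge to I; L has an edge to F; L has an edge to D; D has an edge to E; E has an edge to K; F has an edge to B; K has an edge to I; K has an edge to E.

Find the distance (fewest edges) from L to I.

4

Distance 0: L.
Distance 1: D, F.
Distance 2: B, E.
Distance 3: G, K.
Distance 4: I — contains I.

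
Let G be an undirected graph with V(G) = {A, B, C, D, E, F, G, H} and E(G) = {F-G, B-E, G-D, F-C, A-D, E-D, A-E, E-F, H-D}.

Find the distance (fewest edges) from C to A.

3

Distance 0: C.
Distance 1: F.
Distance 2: E, G.
Distance 3: A, B, D — contains A.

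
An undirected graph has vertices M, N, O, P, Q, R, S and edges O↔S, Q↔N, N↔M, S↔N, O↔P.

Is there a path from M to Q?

Explore from M.
Distance 1: reach N.
Distance 2: reach Q, S.
Found Q.

Yes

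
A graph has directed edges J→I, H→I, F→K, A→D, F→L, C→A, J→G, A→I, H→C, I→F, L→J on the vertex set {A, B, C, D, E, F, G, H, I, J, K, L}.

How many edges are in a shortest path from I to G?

4

Distance 0: I.
Distance 1: F.
Distance 2: K, L.
Distance 3: J.
Distance 4: G — contains G.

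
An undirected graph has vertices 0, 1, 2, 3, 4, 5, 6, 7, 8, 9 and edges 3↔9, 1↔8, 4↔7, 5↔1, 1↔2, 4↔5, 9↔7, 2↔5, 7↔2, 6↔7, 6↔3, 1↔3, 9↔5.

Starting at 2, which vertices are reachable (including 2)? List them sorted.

1, 2, 3, 4, 5, 6, 7, 8, 9

Start at 2.
Its neighbours: 1, 5, 7.
Then their neighbours: 3, 4, 6, 8, 9.
Nothing further is reachable.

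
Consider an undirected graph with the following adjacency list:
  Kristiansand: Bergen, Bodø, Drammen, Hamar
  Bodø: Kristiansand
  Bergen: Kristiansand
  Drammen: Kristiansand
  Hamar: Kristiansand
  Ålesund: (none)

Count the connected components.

2

From Ålesund: component {Ålesund}.
From Bergen: component {Bergen, Bodø, Drammen, Hamar, Kristiansand}.
That's 2 components.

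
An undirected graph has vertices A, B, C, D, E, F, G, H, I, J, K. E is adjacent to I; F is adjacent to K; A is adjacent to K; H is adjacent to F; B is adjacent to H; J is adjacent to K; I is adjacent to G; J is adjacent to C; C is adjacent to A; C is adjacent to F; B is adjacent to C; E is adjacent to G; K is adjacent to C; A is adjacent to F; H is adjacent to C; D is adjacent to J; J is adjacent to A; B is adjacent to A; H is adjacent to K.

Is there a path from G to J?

Explore from G.
Distance 1: reach E, I.
The search is exhausted without reaching J; it lies in a different component.

No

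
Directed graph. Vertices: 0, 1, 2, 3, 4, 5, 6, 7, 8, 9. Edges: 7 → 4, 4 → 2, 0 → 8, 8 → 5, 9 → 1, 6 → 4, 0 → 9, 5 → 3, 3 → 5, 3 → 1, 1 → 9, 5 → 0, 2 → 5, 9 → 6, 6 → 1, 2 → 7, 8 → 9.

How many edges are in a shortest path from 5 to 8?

Distance 0: 5.
Distance 1: 0, 3.
Distance 2: 1, 8, 9 — contains 8.

2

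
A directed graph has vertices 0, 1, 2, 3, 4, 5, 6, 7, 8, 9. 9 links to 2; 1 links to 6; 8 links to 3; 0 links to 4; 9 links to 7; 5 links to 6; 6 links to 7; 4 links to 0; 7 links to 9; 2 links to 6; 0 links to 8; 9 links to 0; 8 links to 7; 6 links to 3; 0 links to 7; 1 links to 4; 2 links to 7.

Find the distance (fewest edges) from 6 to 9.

2

Distance 0: 6.
Distance 1: 3, 7.
Distance 2: 9 — contains 9.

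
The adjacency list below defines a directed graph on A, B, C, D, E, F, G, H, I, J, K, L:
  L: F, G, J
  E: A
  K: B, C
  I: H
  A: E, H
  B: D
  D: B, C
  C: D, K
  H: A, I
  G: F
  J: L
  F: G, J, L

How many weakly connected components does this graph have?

From A: component {A, E, H, I}.
From B: component {B, C, D, K}.
From F: component {F, G, J, L}.
That's 3 components.

3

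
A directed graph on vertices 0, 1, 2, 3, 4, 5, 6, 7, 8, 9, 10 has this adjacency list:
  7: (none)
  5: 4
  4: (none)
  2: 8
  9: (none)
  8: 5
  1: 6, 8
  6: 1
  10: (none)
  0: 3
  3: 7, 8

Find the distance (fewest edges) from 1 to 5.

Distance 0: 1.
Distance 1: 6, 8.
Distance 2: 5 — contains 5.

2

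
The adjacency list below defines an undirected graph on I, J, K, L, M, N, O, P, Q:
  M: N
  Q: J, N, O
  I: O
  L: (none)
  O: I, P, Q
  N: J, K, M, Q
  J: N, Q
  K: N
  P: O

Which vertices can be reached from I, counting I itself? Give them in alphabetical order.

I, J, K, M, N, O, P, Q

Start at I.
Its neighbours: O.
Then their neighbours: P, Q.
Then next layer: J, N.
Then next layer: K, M.
Nothing further is reachable.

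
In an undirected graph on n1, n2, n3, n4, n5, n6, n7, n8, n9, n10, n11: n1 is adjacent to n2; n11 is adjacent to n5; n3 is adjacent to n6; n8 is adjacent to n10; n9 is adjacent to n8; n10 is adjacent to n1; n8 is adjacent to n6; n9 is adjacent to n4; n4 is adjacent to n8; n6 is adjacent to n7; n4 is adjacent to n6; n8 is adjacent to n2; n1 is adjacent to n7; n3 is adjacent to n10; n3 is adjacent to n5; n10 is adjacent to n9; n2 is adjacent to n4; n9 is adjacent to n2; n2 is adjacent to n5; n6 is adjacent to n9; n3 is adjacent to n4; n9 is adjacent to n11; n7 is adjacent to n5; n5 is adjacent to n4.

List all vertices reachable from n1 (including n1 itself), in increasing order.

n1, n2, n3, n4, n5, n6, n7, n8, n9, n10, n11

Start at n1.
Its neighbours: n2, n7, n10.
Then their neighbours: n3, n4, n5, n6, n8, n9.
Then next layer: n11.
Every vertex is now reached.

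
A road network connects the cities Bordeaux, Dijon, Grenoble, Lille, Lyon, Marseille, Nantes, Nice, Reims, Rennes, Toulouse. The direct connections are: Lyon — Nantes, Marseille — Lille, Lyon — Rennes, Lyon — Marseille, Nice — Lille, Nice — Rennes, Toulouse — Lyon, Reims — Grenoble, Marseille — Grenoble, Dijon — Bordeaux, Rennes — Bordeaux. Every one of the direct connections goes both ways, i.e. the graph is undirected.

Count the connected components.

1

From Bordeaux: component {Bordeaux, Dijon, Grenoble, Lille, Lyon, Marseille, Nantes, Nice, Reims, Rennes, Toulouse}.
That's 1 component.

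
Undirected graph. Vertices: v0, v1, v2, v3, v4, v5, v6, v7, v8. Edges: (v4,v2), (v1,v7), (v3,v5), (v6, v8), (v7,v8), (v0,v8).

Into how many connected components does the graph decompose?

From v0: component {v0, v1, v6, v7, v8}.
From v2: component {v2, v4}.
From v3: component {v3, v5}.
That's 3 components.

3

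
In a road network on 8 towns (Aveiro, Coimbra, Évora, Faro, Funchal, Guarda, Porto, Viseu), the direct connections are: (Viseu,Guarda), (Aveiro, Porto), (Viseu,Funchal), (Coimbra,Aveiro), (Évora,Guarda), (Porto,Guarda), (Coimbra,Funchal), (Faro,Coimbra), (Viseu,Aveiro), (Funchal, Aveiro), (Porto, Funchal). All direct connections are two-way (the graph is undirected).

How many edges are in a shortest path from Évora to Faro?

5

Distance 0: Évora.
Distance 1: Guarda.
Distance 2: Porto, Viseu.
Distance 3: Aveiro, Funchal.
Distance 4: Coimbra.
Distance 5: Faro — contains Faro.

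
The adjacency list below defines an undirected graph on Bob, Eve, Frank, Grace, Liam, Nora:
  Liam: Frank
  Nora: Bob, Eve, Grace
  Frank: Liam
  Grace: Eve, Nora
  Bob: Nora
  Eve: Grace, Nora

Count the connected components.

From Bob: component {Bob, Eve, Grace, Nora}.
From Frank: component {Frank, Liam}.
That's 2 components.

2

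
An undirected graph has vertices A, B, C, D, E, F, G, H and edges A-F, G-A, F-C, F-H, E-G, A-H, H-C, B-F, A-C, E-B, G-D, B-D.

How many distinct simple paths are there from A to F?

A–C–F
A–C–H–F
A–F
A–G–D–B–F
A–G–E–B–F
A–H–C–F
A–H–F

7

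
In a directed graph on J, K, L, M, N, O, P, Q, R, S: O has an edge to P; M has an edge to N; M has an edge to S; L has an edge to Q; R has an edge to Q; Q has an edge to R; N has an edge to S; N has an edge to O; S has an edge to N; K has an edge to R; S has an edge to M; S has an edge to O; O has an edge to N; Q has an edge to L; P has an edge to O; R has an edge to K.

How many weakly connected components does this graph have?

3

From J: component {J}.
From K: component {K, L, Q, R}.
From M: component {M, N, O, P, S}.
That's 3 components.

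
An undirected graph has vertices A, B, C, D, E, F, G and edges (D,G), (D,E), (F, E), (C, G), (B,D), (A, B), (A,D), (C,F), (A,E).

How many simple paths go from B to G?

B–A–D–E–F–C–G
B–A–D–G
B–A–E–D–G
B–A–E–F–C–G
B–D–A–E–F–C–G
B–D–E–F–C–G
B–D–G

7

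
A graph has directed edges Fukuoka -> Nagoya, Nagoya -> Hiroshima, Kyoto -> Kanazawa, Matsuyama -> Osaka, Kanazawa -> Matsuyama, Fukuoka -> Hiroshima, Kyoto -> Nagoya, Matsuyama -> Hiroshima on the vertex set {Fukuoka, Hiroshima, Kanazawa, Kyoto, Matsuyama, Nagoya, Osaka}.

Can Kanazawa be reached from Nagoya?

Explore from Nagoya.
Distance 1: reach Hiroshima.
The search from Nagoya is exhausted; no directed path reaches Kanazawa.

No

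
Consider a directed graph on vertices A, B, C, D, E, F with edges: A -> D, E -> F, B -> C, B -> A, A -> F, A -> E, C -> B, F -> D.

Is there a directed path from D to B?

No

D has no outgoing edges, so nothing is reachable from it.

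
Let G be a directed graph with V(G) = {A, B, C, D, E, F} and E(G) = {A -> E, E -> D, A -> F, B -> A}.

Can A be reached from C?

C has no outgoing edges, so nothing is reachable from it.

No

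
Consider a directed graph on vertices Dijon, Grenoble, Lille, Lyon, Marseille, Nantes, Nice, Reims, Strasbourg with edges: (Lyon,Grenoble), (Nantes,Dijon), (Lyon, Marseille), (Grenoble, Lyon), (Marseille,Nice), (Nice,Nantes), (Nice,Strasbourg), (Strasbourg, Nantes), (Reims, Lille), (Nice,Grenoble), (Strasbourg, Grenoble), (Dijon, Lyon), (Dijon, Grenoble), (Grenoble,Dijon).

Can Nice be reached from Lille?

Lille has no outgoing edges, so nothing is reachable from it.

No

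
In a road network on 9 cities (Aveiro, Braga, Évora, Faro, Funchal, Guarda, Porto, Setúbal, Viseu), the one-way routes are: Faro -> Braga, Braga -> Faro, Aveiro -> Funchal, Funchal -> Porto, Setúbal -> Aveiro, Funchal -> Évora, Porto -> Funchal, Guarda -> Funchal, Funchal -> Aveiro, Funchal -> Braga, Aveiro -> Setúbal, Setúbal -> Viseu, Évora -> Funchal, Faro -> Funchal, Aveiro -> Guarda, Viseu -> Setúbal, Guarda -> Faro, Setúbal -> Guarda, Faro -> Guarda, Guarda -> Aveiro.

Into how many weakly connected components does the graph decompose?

From Aveiro: component {Aveiro, Braga, Évora, Faro, Funchal, Guarda, Porto, Setúbal, Viseu}.
That's 1 component.

1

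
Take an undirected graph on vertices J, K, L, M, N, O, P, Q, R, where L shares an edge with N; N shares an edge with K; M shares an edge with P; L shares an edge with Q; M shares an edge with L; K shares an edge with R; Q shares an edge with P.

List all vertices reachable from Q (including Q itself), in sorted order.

Start at Q.
Its neighbours: L, P.
Then their neighbours: M, N.
Then next layer: K.
Then next layer: R.
Nothing further is reachable.

K, L, M, N, P, Q, R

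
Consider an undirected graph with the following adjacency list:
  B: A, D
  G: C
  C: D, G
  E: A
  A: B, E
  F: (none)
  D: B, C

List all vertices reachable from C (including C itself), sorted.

Start at C.
Its neighbours: D, G.
Then their neighbours: B.
Then next layer: A.
Then next layer: E.
Nothing further is reachable.

A, B, C, D, E, G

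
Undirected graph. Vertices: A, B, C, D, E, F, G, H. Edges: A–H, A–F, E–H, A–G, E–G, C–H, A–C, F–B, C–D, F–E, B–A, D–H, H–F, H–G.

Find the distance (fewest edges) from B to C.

Distance 0: B.
Distance 1: A, F.
Distance 2: C, E, G, H — contains C.

2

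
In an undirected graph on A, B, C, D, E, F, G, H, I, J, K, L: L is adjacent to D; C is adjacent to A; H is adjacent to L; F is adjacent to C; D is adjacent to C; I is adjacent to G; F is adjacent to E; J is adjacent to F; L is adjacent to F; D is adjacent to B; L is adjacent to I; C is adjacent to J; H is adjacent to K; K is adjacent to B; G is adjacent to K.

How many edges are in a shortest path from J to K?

Distance 0: J.
Distance 1: C, F.
Distance 2: A, D, E, L.
Distance 3: B, H, I.
Distance 4: G, K — contains K.

4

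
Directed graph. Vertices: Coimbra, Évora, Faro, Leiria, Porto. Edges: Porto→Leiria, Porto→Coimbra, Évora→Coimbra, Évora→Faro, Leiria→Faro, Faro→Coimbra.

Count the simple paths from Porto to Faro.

1

Porto→Leiria→Faro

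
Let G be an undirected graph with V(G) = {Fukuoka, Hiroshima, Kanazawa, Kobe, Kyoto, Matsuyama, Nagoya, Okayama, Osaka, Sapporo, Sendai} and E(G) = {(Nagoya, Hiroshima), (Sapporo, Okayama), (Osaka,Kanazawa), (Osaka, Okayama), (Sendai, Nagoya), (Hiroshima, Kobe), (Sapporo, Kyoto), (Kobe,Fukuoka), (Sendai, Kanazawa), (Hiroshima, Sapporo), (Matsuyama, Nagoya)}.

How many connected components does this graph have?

From Fukuoka: component {Fukuoka, Hiroshima, Kanazawa, Kobe, Kyoto, Matsuyama, Nagoya, Okayama, Osaka, Sapporo, Sendai}.
That's 1 component.

1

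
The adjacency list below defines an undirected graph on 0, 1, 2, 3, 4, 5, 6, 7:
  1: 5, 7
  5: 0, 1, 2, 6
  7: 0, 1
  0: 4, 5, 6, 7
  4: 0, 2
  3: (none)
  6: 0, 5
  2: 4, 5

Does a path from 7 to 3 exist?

No

Explore from 7.
Distance 1: reach 0, 1.
Distance 2: reach 4, 5, 6.
Distance 3: reach 2.
The search is exhausted without reaching 3; it lies in a different component.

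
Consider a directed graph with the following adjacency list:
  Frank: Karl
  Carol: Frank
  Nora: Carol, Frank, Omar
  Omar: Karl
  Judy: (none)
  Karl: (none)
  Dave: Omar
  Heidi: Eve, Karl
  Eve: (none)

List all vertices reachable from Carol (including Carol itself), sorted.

Start at Carol.
Its neighbours: Frank.
Then their neighbours: Karl.
Nothing further is reachable.

Carol, Frank, Karl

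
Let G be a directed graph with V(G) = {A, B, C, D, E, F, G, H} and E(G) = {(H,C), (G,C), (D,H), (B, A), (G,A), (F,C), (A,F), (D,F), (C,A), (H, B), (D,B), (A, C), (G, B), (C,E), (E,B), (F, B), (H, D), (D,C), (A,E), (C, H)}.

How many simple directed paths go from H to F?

H→B→A→F
H→C→A→F
H→C→E→B→A→F
H→D→B→A→F
H→D→C→A→F
H→D→C→E→B→A→F
H→D→F

7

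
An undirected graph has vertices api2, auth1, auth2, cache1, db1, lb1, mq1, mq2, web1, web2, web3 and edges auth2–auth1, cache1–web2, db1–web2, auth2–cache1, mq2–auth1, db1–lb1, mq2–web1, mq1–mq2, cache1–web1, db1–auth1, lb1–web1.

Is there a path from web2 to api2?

Explore from web2.
Distance 1: reach cache1, db1.
Distance 2: reach auth1, auth2, lb1, web1.
Distance 3: reach mq2.
Distance 4: reach mq1.
The search is exhausted without reaching api2; it lies in a different component.

No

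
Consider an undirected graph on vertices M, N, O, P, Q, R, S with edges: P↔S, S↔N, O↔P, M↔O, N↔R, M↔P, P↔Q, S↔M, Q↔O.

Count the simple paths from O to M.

5

O–M
O–P–M
O–P–S–M
O–Q–P–M
O–Q–P–S–M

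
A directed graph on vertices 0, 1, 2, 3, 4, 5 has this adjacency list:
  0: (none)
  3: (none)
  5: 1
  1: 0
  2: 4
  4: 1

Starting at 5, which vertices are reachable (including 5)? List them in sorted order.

Start at 5.
Its neighbours: 1.
Then their neighbours: 0.
Nothing further is reachable.

0, 1, 5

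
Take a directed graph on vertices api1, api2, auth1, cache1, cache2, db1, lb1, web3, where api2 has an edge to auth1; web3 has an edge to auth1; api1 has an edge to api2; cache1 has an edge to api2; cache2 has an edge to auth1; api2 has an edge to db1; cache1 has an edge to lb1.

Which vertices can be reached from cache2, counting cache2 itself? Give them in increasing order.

Start at cache2.
Its neighbours: auth1.
Nothing further is reachable.

auth1, cache2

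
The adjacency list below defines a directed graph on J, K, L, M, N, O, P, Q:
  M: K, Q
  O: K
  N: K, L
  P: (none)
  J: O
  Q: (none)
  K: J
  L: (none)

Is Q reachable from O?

No

Explore from O.
Distance 1: reach K.
Distance 2: reach J.
The search from O is exhausted; no directed path reaches Q.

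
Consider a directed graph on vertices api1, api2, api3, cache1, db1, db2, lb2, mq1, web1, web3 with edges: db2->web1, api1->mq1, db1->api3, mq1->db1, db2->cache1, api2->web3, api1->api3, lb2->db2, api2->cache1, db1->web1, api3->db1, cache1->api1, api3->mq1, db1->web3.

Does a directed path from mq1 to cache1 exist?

No

Explore from mq1.
Distance 1: reach db1.
Distance 2: reach api3, web1, web3.
The search from mq1 is exhausted; no directed path reaches cache1.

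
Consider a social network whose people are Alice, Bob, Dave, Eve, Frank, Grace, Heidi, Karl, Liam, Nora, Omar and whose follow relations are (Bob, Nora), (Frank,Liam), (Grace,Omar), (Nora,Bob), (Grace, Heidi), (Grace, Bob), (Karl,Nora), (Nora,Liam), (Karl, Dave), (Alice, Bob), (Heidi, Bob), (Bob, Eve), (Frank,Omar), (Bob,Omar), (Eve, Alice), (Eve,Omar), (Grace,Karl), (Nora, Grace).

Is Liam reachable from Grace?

Explore from Grace.
Distance 1: reach Bob, Heidi, Karl, Omar.
Distance 2: reach Dave, Eve, Nora.
Distance 3: reach Alice, Liam.
Found Liam.

Yes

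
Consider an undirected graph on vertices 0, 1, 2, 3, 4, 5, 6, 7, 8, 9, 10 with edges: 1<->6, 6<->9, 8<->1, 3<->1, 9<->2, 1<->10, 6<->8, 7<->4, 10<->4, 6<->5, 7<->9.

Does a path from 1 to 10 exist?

Explore from 1.
Distance 1: reach 3, 6, 8, 10.
Found 10.

Yes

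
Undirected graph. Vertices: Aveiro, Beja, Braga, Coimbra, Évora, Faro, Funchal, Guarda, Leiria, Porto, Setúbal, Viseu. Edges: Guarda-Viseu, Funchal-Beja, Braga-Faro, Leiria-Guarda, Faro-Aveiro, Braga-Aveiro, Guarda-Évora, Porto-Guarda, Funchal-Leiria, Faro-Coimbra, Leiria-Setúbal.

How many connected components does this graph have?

From Aveiro: component {Aveiro, Braga, Coimbra, Faro}.
From Beja: component {Beja, Évora, Funchal, Guarda, Leiria, Porto, Setúbal, Viseu}.
That's 2 components.

2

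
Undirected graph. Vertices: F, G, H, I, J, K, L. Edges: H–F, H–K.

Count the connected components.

5

From F: component {F, H, K}.
From G: component {G}.
From I: component {I}.
From J: component {J}.
From L: component {L}.
That's 5 components.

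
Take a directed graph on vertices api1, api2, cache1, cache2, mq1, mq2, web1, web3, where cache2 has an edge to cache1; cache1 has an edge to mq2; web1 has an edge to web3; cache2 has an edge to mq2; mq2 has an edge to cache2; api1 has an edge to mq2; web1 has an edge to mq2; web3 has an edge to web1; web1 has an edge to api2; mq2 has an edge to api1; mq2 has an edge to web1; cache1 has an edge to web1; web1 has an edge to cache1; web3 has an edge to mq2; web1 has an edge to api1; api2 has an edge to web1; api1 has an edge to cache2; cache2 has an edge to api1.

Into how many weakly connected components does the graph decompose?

2

From api1: component {api1, api2, cache1, cache2, mq2, web1, web3}.
From mq1: component {mq1}.
That's 2 components.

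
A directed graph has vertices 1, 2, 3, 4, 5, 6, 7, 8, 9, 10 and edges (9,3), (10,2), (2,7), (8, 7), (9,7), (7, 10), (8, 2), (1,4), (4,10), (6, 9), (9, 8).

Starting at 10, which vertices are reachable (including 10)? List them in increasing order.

Start at 10.
Its neighbours: 2.
Then their neighbours: 7.
Nothing further is reachable.

2, 7, 10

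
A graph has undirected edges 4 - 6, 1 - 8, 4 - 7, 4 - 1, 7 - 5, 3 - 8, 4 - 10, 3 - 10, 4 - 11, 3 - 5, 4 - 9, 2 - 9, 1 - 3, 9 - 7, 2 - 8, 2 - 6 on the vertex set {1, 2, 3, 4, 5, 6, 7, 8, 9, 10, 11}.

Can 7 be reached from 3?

Yes

Explore from 3.
Distance 1: reach 1, 5, 8, 10.
Distance 2: reach 2, 4, 7.
Found 7.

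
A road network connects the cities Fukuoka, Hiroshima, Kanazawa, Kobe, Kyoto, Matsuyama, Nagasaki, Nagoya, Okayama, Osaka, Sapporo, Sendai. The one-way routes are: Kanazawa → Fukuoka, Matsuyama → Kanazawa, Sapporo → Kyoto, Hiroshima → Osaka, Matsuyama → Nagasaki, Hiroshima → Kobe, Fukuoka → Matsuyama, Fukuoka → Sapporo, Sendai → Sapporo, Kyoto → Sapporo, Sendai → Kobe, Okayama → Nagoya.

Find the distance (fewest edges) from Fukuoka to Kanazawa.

Distance 0: Fukuoka.
Distance 1: Matsuyama, Sapporo.
Distance 2: Kanazawa, Kyoto, Nagasaki — contains Kanazawa.

2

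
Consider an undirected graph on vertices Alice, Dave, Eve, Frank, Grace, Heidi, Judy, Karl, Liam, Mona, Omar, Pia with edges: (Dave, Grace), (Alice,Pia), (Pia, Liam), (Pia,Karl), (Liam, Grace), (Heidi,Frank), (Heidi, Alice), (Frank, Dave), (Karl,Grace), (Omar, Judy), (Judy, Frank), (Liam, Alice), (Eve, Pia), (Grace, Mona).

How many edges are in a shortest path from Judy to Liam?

4

Distance 0: Judy.
Distance 1: Frank, Omar.
Distance 2: Dave, Heidi.
Distance 3: Alice, Grace.
Distance 4: Karl, Liam, Mona, Pia — contains Liam.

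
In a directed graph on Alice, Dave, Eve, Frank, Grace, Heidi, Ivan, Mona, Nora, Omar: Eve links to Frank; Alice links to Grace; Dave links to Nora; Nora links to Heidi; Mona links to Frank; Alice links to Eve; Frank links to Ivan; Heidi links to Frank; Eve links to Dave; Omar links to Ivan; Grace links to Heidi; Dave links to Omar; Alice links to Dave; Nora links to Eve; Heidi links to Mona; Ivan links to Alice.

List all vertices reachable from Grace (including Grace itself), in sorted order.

Start at Grace.
Its neighbours: Heidi.
Then their neighbours: Frank, Mona.
Then next layer: Ivan.
Then next layer: Alice.
Then next layer: Dave, Eve.
Then next layer: Nora, Omar.
Every vertex is now reached.

Alice, Dave, Eve, Frank, Grace, Heidi, Ivan, Mona, Nora, Omar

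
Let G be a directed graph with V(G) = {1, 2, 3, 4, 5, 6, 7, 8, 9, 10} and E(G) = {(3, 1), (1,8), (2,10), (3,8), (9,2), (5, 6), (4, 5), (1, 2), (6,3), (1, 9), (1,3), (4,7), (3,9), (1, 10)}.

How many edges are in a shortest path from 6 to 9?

2

Distance 0: 6.
Distance 1: 3.
Distance 2: 1, 8, 9 — contains 9.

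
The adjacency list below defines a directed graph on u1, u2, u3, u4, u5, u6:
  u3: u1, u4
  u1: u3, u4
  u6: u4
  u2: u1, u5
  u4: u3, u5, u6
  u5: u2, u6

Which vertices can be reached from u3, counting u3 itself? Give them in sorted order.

u1, u2, u3, u4, u5, u6

Start at u3.
Its neighbours: u1, u4.
Then their neighbours: u5, u6.
Then next layer: u2.
Every vertex is now reached.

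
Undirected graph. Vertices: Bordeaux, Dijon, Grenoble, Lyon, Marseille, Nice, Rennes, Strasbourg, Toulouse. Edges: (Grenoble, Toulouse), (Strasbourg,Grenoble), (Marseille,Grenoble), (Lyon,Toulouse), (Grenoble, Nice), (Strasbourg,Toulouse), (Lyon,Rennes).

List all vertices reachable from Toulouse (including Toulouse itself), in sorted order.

Start at Toulouse.
Its neighbours: Grenoble, Lyon, Strasbourg.
Then their neighbours: Marseille, Nice, Rennes.
Nothing further is reachable.

Grenoble, Lyon, Marseille, Nice, Rennes, Strasbourg, Toulouse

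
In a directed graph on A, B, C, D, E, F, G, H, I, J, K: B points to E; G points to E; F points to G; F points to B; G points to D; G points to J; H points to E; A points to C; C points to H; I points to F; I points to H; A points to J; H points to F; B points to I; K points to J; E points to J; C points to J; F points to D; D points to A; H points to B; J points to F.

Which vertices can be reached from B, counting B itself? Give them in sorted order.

Start at B.
Its neighbours: E, I.
Then their neighbours: F, H, J.
Then next layer: D, G.
Then next layer: A.
Then next layer: C.
Nothing further is reachable.

A, B, C, D, E, F, G, H, I, J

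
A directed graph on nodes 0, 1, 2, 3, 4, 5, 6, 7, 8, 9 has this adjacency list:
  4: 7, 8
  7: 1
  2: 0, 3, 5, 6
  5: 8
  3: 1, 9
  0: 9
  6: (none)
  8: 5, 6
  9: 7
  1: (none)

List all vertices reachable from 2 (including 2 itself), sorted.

0, 1, 2, 3, 5, 6, 7, 8, 9

Start at 2.
Its neighbours: 0, 3, 5, 6.
Then their neighbours: 1, 8, 9.
Then next layer: 7.
Nothing further is reachable.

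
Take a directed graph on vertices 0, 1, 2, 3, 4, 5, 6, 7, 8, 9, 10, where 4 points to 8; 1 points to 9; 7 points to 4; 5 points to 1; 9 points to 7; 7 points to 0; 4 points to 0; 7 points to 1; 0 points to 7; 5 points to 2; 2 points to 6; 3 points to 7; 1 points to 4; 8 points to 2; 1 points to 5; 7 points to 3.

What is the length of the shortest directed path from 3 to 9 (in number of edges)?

3

Distance 0: 3.
Distance 1: 7.
Distance 2: 0, 1, 4.
Distance 3: 5, 8, 9 — contains 9.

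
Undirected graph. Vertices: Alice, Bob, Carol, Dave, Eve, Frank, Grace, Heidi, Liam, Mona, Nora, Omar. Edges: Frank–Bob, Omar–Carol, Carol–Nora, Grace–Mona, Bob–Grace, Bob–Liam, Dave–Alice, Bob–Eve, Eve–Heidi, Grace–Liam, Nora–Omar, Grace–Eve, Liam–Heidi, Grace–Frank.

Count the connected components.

From Alice: component {Alice, Dave}.
From Bob: component {Bob, Eve, Frank, Grace, Heidi, Liam, Mona}.
From Carol: component {Carol, Nora, Omar}.
That's 3 components.

3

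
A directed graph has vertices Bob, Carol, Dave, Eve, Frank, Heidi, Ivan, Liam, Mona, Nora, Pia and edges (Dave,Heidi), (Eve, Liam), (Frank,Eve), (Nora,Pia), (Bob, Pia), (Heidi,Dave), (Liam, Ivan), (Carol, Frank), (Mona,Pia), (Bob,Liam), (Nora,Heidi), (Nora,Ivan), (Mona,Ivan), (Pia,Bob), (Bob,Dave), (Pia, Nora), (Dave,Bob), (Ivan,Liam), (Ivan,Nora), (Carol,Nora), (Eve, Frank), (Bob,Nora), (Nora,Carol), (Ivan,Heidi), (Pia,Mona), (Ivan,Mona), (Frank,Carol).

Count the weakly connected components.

From Bob: component {Bob, Carol, Dave, Eve, Frank, Heidi, Ivan, Liam, Mona, Nora, Pia}.
That's 1 component.

1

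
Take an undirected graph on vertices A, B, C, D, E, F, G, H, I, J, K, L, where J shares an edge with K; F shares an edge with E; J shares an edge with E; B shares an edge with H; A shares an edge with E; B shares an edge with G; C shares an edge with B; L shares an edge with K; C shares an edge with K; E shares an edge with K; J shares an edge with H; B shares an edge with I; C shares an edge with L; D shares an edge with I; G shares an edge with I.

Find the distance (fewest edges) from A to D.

Distance 0: A.
Distance 1: E.
Distance 2: F, J, K.
Distance 3: C, H, L.
Distance 4: B.
Distance 5: G, I.
Distance 6: D — contains D.

6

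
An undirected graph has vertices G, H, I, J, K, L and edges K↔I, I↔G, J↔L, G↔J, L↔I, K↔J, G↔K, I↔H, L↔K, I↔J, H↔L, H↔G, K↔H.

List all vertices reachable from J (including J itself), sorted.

G, H, I, J, K, L

Start at J.
Its neighbours: G, I, K, L.
Then their neighbours: H.
Every vertex is now reached.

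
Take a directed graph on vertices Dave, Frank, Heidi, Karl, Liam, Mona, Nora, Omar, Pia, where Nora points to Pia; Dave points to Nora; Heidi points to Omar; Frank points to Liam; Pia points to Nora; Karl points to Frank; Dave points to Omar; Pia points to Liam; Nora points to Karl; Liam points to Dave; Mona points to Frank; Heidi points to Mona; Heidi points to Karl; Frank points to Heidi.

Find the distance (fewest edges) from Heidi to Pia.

6

Distance 0: Heidi.
Distance 1: Karl, Mona, Omar.
Distance 2: Frank.
Distance 3: Liam.
Distance 4: Dave.
Distance 5: Nora.
Distance 6: Pia — contains Pia.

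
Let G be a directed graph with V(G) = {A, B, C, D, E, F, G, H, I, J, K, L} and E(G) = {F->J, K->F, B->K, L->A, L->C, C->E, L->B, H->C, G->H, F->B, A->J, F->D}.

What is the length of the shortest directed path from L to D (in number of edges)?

Distance 0: L.
Distance 1: A, B, C.
Distance 2: E, J, K.
Distance 3: F.
Distance 4: D — contains D.

4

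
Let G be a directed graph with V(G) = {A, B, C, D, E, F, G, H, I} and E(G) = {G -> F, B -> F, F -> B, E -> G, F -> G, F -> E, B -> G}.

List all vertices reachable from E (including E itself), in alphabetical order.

B, E, F, G

Start at E.
Its neighbours: G.
Then their neighbours: F.
Then next layer: B.
Nothing further is reachable.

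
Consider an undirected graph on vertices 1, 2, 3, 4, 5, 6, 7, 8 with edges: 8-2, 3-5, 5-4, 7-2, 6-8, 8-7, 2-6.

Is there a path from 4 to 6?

Explore from 4.
Distance 1: reach 5.
Distance 2: reach 3.
The search is exhausted without reaching 6; it lies in a different component.

No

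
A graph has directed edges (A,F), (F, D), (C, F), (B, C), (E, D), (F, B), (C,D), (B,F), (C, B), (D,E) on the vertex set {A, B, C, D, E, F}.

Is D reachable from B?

Explore from B.
Distance 1: reach C, F.
Distance 2: reach D.
Found D.

Yes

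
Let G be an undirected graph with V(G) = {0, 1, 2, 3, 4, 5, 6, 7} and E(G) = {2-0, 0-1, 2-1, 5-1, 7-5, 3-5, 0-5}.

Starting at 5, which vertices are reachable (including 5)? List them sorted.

0, 1, 2, 3, 5, 7

Start at 5.
Its neighbours: 0, 1, 3, 7.
Then their neighbours: 2.
Nothing further is reachable.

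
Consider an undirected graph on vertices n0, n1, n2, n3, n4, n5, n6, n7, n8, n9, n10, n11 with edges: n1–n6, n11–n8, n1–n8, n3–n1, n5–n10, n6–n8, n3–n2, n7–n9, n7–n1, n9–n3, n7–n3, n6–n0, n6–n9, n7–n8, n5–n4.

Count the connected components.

From n0: component {n0, n1, n2, n3, n6, n7, n8, n9, n11}.
From n4: component {n4, n5, n10}.
That's 2 components.

2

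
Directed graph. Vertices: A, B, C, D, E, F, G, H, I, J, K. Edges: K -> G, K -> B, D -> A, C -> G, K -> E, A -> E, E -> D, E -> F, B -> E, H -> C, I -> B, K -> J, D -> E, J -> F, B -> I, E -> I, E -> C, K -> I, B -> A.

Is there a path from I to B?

Yes

Explore from I.
Distance 1: reach B.
Found B.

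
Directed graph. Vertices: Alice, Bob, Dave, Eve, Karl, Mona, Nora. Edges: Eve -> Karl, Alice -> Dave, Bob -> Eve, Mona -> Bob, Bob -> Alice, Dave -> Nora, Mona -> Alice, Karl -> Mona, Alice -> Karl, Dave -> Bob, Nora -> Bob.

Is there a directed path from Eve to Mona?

Yes

Explore from Eve.
Distance 1: reach Karl.
Distance 2: reach Mona.
Found Mona.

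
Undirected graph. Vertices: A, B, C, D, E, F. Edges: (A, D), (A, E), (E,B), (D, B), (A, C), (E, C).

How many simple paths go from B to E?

3

B–D–A–C–E
B–D–A–E
B–E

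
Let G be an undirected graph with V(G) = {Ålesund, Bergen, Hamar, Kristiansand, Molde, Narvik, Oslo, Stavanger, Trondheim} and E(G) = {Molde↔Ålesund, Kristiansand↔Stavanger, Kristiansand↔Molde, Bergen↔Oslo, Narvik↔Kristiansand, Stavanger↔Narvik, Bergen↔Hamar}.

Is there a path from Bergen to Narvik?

Explore from Bergen.
Distance 1: reach Hamar, Oslo.
The search is exhausted without reaching Narvik; it lies in a different component.

No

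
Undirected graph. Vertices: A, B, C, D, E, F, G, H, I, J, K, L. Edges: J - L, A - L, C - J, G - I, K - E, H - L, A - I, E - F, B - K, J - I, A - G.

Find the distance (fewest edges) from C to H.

Distance 0: C.
Distance 1: J.
Distance 2: I, L.
Distance 3: A, G, H — contains H.

3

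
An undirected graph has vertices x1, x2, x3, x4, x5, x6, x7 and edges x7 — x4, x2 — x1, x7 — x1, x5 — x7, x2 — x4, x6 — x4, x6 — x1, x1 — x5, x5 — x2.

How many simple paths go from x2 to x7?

9

x2–x1–x5–x7
x2–x1–x6–x4–x7
x2–x1–x7
x2–x4–x6–x1–x5–x7
x2–x4–x6–x1–x7
x2–x4–x7
x2–x5–x1–x6–x4–x7
x2–x5–x1–x7
x2–x5–x7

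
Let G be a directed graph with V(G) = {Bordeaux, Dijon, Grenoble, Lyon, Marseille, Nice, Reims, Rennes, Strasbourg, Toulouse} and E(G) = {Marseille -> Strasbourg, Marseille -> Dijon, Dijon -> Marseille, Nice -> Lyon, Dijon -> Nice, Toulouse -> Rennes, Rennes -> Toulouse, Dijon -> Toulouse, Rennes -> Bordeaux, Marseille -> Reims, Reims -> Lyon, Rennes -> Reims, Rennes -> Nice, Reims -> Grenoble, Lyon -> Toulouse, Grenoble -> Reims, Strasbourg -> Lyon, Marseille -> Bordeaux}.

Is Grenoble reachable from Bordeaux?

Bordeaux has no outgoing edges, so nothing is reachable from it.

No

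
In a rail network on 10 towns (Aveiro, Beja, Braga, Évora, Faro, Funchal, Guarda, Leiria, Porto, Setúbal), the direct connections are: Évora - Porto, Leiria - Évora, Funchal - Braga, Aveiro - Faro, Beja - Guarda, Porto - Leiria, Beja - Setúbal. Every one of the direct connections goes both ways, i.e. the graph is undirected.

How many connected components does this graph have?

4

From Aveiro: component {Aveiro, Faro}.
From Beja: component {Beja, Guarda, Setúbal}.
From Braga: component {Braga, Funchal}.
From Évora: component {Évora, Leiria, Porto}.
That's 4 components.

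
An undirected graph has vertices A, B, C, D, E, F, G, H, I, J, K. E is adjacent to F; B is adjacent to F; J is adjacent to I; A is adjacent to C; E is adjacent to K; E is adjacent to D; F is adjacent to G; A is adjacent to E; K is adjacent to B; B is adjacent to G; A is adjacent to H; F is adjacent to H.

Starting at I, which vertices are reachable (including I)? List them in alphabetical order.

I, J

Start at I.
Its neighbours: J.
Nothing further is reachable.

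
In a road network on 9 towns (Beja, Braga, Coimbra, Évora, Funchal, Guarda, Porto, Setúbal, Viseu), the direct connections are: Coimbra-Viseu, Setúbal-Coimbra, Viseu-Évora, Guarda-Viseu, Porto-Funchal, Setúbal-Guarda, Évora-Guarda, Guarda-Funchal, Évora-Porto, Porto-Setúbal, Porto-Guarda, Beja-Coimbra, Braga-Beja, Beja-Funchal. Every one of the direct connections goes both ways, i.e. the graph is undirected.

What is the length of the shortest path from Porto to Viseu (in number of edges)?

Distance 0: Porto.
Distance 1: Évora, Funchal, Guarda, Setúbal.
Distance 2: Beja, Coimbra, Viseu — contains Viseu.

2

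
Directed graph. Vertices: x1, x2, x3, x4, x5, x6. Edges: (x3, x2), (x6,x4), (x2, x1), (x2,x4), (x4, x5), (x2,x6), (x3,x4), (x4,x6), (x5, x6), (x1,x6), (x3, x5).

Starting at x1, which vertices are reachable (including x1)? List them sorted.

x1, x4, x5, x6

Start at x1.
Its neighbours: x6.
Then their neighbours: x4.
Then next layer: x5.
Nothing further is reachable.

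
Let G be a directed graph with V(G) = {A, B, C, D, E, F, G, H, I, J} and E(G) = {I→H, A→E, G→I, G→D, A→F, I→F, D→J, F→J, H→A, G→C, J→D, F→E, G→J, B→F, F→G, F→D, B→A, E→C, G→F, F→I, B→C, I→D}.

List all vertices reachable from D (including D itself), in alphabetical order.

Start at D.
Its neighbours: J.
Nothing further is reachable.

D, J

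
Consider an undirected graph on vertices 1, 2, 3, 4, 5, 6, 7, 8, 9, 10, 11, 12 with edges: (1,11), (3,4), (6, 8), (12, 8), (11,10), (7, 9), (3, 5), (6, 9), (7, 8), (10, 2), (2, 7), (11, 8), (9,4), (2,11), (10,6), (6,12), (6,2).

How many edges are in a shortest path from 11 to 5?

6

Distance 0: 11.
Distance 1: 1, 2, 8, 10.
Distance 2: 6, 7, 12.
Distance 3: 9.
Distance 4: 4.
Distance 5: 3.
Distance 6: 5 — contains 5.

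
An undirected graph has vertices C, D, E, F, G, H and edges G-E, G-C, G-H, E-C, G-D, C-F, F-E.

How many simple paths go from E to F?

3

E–C–F
E–F
E–G–C–F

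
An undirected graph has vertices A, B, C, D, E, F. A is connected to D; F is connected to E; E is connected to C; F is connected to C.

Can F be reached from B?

No

B has no edges, so nothing is reachable from it.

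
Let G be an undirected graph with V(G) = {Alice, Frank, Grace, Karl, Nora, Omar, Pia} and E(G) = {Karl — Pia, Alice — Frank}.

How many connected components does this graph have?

From Alice: component {Alice, Frank}.
From Grace: component {Grace}.
From Karl: component {Karl, Pia}.
From Nora: component {Nora}.
From Omar: component {Omar}.
That's 5 components.

5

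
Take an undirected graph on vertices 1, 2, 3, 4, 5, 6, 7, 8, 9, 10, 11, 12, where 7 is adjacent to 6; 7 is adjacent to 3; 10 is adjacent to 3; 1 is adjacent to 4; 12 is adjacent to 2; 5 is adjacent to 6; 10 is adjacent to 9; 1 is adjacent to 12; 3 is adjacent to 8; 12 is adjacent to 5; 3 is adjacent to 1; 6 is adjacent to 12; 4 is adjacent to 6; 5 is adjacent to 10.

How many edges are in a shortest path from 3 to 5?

2

Distance 0: 3.
Distance 1: 1, 7, 8, 10.
Distance 2: 4, 5, 6, 9, 12 — contains 5.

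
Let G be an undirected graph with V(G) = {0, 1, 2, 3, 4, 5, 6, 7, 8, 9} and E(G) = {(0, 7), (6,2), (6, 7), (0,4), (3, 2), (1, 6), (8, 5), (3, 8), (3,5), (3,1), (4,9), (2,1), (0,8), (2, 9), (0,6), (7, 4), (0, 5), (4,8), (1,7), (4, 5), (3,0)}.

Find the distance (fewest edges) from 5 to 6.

2

Distance 0: 5.
Distance 1: 0, 3, 4, 8.
Distance 2: 1, 2, 6, 7, 9 — contains 6.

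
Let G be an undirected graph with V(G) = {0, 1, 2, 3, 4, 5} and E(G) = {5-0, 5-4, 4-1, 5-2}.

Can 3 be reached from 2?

No

Explore from 2.
Distance 1: reach 5.
Distance 2: reach 0, 4.
Distance 3: reach 1.
The search is exhausted without reaching 3; it lies in a different component.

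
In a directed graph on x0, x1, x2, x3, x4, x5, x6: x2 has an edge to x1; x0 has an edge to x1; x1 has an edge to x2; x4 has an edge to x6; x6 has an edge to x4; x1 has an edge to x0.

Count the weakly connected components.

4

From x0: component {x0, x1, x2}.
From x3: component {x3}.
From x4: component {x4, x6}.
From x5: component {x5}.
That's 4 components.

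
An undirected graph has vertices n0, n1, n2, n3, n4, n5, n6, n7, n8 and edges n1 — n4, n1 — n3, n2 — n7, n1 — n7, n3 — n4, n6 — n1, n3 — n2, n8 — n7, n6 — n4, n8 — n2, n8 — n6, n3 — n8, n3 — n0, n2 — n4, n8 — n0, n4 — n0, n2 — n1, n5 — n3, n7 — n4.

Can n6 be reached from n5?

Yes

Explore from n5.
Distance 1: reach n3.
Distance 2: reach n0, n1, n2, n4, n8.
Distance 3: reach n6, n7.
Found n6.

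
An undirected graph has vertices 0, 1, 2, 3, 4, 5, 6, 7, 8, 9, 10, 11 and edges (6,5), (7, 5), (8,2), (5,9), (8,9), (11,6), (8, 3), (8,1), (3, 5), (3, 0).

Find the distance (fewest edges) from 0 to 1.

Distance 0: 0.
Distance 1: 3.
Distance 2: 5, 8.
Distance 3: 1, 2, 6, 7, 9 — contains 1.

3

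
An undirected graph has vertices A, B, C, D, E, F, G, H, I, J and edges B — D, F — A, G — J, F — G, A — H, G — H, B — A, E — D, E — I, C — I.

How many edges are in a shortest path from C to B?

Distance 0: C.
Distance 1: I.
Distance 2: E.
Distance 3: D.
Distance 4: B — contains B.

4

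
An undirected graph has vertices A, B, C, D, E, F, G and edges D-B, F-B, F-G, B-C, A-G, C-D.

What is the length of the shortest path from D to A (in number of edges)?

4

Distance 0: D.
Distance 1: B, C.
Distance 2: F.
Distance 3: G.
Distance 4: A — contains A.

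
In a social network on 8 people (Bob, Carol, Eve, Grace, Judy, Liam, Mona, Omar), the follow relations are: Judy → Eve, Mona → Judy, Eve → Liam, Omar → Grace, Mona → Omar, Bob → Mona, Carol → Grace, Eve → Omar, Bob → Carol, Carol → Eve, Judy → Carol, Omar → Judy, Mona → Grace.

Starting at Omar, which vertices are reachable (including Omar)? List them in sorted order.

Carol, Eve, Grace, Judy, Liam, Omar

Start at Omar.
Its neighbours: Grace, Judy.
Then their neighbours: Carol, Eve.
Then next layer: Liam.
Nothing further is reachable.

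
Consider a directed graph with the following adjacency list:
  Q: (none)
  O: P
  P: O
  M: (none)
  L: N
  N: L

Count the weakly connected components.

4

From L: component {L, N}.
From M: component {M}.
From O: component {O, P}.
From Q: component {Q}.
That's 4 components.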